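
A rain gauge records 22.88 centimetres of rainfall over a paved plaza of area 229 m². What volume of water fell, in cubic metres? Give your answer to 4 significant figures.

Depth: 22.88 cm × 10 = 228.8 mm.
1 mm over 1 m² is 1 L, so volume = 228.8 × 229 = 52395.2 L = 52.40 m³.

52.40 cubic metres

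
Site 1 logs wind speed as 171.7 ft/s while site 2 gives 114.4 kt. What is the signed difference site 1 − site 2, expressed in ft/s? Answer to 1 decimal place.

site 2: 114.4 kt = 193.085 ft/s.
Difference: 171.700 − 193.085 = -21.4 ft/s.

-21.4 ft/s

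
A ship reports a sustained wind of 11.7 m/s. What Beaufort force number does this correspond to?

Beaufort force 6

11.7 m/s lies in the Beaufort 6 band (strong breeze, 10.8–13.8 m/s).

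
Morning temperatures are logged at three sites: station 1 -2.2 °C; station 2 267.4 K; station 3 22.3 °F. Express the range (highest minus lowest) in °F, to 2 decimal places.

station 2: 267.4 K = -5.750 °C.
station 3: 22.3 °F = -5.389 °C.
Spread: (-2.200) − (-5.750) = 3.550 °C = 6.39 °F.

6.39 °F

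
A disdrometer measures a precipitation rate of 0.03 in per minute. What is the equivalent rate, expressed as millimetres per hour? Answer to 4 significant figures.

45.72 mm/hour

0.03 in/minute × 25.4 mm/in × 60 minute/hour = 45.72 mm/hour.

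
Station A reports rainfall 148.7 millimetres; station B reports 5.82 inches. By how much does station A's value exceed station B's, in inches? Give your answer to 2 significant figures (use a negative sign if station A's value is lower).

0.034 in

station A: 148.7 mm = 5.85433 in.
Difference: 5.85433 − 5.82000 = 0.034 in.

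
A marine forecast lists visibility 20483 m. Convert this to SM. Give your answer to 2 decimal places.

1 m = 0.000621371 SM, so 20483 × 0.000621371 = 12.73 SM.

12.73 SM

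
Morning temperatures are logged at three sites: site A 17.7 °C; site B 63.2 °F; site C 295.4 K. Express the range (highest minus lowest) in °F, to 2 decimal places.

8.85 °F

site B: 63.2 °F = 17.333 °C.
site C: 295.4 K = 22.250 °C.
Spread: 22.250 − 17.333 = 4.917 °C = 8.85 °F.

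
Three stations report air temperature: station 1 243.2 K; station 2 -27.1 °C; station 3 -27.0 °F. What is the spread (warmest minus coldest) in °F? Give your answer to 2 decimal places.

10.22 °F

station 1: 243.2 K = -29.950 °C.
station 3: -27.0 °F = -32.778 °C.
Spread: (-27.100) − (-32.778) = 5.678 °C = 10.22 °F.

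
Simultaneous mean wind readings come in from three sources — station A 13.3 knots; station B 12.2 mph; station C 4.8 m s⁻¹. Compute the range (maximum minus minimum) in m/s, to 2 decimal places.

2.04 m/s

station A: 13.3 kt = 6.8421 m/s.
station B: 12.2 mph = 5.4539 m/s.
Spread: 6.8421 − 4.8000 = 2.04 m/s.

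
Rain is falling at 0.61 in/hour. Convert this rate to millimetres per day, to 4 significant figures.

0.61 in/hour × 25.4 mm/in × 24 hour/day = 371.9 mm/day.

371.9 mm/day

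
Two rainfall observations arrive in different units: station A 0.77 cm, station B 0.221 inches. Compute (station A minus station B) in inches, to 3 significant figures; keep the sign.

0.0821 in

station A: 0.77 cm = 0.3031496 in.
Difference: 0.3031496 − 0.2210000 = 0.0821 in.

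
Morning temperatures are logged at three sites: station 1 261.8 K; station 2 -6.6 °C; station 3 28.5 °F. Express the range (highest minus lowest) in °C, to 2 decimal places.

station 1: 261.8 K = -11.350 °C.
station 3: 28.5 °F = -1.944 °C.
Spread: (-1.944) − (-11.350) = 9.406 °C.

9.41 °C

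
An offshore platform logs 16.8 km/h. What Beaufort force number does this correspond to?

Beaufort force 3

16.8 km/h = 4.7 m/s, which is Beaufort 3 (gentle breeze, 3.4–5.4 m/s).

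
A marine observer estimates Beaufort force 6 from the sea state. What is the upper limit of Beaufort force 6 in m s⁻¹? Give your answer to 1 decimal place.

Beaufort 6 (strong breeze) spans 10.8–13.8 m/s.

13.8 m/s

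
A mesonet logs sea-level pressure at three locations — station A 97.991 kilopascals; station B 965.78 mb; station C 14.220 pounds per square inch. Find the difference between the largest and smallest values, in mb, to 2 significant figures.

station A: 97.991 kPa = 979.91 mb.
station C: 14.220 psi = 980.43 mb.
Spread: 980.43 − 965.78 = 15 mb.

15 mb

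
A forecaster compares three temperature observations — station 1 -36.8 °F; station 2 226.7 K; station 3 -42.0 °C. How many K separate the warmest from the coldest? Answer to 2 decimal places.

8.23 K

station 1: -36.8 °F = -38.222 °C.
station 2: 226.7 K = -46.450 °C.
Spread: (-38.222) − (-46.450) = 8.228 °C.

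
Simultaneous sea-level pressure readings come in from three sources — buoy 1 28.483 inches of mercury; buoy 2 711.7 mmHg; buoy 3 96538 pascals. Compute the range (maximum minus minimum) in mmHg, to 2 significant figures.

buoy 1: 28.483 inHg = 723.47 mmHg.
buoy 3: 96538 Pa = 724.09 mmHg.
Spread: 724.09 − 711.70 = 12 mmHg.

12 mmHg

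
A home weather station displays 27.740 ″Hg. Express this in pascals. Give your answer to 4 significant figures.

1 inHg = 3386.39 Pa, so 27.740 × 3386.39 = 93940 Pa.

93940 Pa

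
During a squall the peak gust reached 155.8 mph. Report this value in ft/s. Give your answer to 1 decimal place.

1 mph = 1.46667 ft/s, so 155.8 × 1.46667 = 228.5 ft/s.

228.5 ft/s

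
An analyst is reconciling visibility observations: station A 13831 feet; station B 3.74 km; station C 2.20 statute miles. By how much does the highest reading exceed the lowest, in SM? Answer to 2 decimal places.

0.42 SM

station A: 13831 ft = 2.6195 SM.
station B: 3.74 km = 2.3239 SM.
Spread: 2.6195 − 2.2000 = 0.42 SM.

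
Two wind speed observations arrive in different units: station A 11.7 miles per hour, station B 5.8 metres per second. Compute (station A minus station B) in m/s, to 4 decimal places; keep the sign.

station A: 11.7 mph = 5.230368 m/s.
Difference: 5.230368 − 5.800000 = -0.5696 m/s.

-0.5696 m/s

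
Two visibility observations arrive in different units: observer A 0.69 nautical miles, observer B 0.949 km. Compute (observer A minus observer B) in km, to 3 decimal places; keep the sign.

observer A: 0.69 nmi = 1.27788 km.
Difference: 1.27788 − 0.94900 = 0.329 km.

0.329 km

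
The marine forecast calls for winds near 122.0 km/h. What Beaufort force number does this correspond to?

Beaufort force 12

122.0 km/h = 33.9 m/s, which is Beaufort 12 (hurricane force, ≥32.7 m/s).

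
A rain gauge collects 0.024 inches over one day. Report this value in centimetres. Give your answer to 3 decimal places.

1 in = 2.54 cm, so 0.024 × 2.54 = 0.061 cm.

0.061 cm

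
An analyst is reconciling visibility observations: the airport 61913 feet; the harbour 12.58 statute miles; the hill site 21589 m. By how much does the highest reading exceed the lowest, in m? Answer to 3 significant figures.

2720 m

the airport: 61913 ft = 18871.08 m.
the harbour: 12.58 SM = 20245.55 m.
Spread: 21589.00 − 18871.08 = 2720 m.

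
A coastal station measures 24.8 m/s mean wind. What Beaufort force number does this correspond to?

24.8 m/s lies in the Beaufort 10 band (storm, 24.5–28.4 m/s).

Beaufort force 10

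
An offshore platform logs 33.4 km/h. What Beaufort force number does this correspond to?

Beaufort force 5

33.4 km/h = 9.3 m/s, which is Beaufort 5 (fresh breeze, 8.0–10.7 m/s).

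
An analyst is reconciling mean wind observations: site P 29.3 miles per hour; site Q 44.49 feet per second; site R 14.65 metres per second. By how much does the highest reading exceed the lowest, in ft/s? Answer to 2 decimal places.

5.09 ft/s

site P: 29.3 mph = 42.9733 ft/s.
site R: 14.65 m/s = 48.0643 ft/s.
Spread: 48.0643 − 42.9733 = 5.09 ft/s.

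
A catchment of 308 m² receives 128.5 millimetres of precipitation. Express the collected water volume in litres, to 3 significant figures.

39600 litres

1 mm over 1 m² is 1 L, so volume = 128.5 × 308 = 39578 L ≈ 39600 L.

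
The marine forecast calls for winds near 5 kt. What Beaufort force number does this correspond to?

5 kt lies in the Beaufort 2 band (light breeze, 4–6 kt).

Beaufort force 2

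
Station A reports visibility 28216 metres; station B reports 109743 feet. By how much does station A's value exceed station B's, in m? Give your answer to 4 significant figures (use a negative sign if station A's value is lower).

-5234 m

station B: 109743 ft = 33449.67 m.
Difference: 28216.00 − 33449.67 = -5234 m.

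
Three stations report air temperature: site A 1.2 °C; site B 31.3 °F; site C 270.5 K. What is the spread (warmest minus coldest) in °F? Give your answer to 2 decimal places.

site B: 31.3 °F = -0.389 °C.
site C: 270.5 K = -2.650 °C.
Spread: 1.200 − (-2.650) = 3.850 °C = 6.93 °F.

6.93 °F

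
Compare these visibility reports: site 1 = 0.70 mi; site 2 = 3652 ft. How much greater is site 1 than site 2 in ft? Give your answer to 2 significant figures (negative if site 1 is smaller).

site 1: 0.70 SM = 3696.00 ft.
Difference: 3696.00 − 3652.00 = 44 ft.

44 ft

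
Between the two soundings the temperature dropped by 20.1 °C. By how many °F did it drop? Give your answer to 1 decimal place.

36.2 °F

For a temperature change the 32° offset cancels: Δ°F = 20.1 × 1.8 = 36.2 °F.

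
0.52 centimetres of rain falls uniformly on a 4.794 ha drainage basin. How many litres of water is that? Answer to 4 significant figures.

249300 litres

Depth: 0.52 cm × 10 = 5.2 mm.
Area: 4.794 ha = 47940 m².
1 mm over 1 m² is 1 L, so volume = 5.2 × 47940 = 249288 L ≈ 249300 L.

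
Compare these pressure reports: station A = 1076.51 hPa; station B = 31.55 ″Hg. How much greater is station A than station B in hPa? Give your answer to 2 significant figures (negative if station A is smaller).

station B: 31.55 inHg = 1068.406 hPa.
Difference: 1076.510 − 1068.406 = 8.1 hPa.

8.1 hPa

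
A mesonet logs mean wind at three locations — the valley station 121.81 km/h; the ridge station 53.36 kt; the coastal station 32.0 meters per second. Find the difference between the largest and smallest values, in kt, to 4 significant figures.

12.41 kt

the valley station: 121.81 km/h = 65.7721 kt.
the coastal station: 32.0 m/s = 62.2030 kt.
Spread: 65.7721 − 53.3600 = 12.41 kt.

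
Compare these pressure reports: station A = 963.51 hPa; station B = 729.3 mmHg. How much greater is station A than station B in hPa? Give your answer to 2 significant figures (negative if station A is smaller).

station B: 729.3 mmHg = 972.320 hPa.
Difference: 963.510 − 972.320 = -8.8 hPa.

-8.8 hPa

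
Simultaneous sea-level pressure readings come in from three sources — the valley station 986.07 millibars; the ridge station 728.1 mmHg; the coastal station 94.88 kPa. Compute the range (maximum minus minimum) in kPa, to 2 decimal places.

3.73 kPa

the valley station: 986.07 mb = 98.6070 kPa.
the ridge station: 728.1 mmHg = 97.0720 kPa.
Spread: 98.6070 − 94.8800 = 3.73 kPa.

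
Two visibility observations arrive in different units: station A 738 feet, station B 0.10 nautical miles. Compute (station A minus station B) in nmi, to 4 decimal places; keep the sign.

station A: 738 ft = 0.121459 nmi.
Difference: 0.121459 − 0.100000 = 0.0215 nmi.

0.0215 nmi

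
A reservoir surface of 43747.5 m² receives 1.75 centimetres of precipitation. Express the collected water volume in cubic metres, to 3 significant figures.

766 cubic metres

Depth: 1.75 cm × 10 = 17.5 mm.
1 mm over 1 m² is 1 L, so volume = 17.5 × 43747.5 = 765581.25 L = 766 m³.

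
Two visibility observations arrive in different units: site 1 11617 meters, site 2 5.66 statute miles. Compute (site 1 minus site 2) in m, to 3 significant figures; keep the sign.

2510 m

site 2: 5.66 SM = 9108.89 m.
Difference: 11617.00 − 9108.89 = 2510 m.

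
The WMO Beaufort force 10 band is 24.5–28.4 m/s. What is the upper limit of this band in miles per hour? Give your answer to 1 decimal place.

63.5 mph

24.5–28.4 m/s × 2.237 = 54.8–63.5 mph.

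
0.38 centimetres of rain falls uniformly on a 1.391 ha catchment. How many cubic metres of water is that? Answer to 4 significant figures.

Depth: 0.38 cm × 10 = 3.8 mm.
Area: 1.391 ha = 13910 m².
1 mm over 1 m² is 1 L, so volume = 3.8 × 13910 = 52858 L = 52.86 m³.

52.86 cubic metres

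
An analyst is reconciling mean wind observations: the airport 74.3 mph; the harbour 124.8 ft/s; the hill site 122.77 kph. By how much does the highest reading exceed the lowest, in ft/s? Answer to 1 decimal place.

the airport: 74.3 mph = 108.973 ft/s.
the hill site: 122.77 km/h = 111.886 ft/s.
Spread: 124.800 − 108.973 = 15.8 ft/s.

15.8 ft/s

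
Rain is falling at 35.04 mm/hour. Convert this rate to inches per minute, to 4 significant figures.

0.02299 in/minute

35.04 mm/hour × 0.0393701 in/mm × 0.0166667 hour/minute = 0.02299 in/minute.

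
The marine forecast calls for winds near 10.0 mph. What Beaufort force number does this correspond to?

10.0 mph = 4.5 m/s, which is Beaufort 3 (gentle breeze, 3.4–5.4 m/s).

Beaufort force 3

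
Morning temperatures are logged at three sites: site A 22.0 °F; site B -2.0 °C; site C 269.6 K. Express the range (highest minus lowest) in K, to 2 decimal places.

3.56 K

site A: 22.0 °F = -5.556 °C.
site C: 269.6 K = -3.550 °C.
Spread: (-2.000) − (-5.556) = 3.556 °C.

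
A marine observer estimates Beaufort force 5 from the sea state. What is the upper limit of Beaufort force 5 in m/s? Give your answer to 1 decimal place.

10.7 m/s

Beaufort 5 (fresh breeze) spans 8.0–10.7 m/s.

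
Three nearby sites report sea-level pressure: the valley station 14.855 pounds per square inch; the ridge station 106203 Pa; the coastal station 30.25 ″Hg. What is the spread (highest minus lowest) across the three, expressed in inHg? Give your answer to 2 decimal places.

1.12 inHg

the valley station: 14.855 psi = 30.2451 inHg.
the ridge station: 106203 Pa = 31.3617 inHg.
Spread: 31.3617 − 30.2451 = 1.12 inHg.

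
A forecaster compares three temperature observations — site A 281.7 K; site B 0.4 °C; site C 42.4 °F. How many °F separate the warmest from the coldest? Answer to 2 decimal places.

14.67 °F

site A: 281.7 K = 8.550 °C.
site C: 42.4 °F = 5.778 °C.
Spread: 8.550 − 0.400 = 8.150 °C = 14.67 °F.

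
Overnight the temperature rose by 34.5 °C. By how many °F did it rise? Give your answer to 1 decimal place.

62.1 °F

For a temperature change the 32° offset cancels: Δ°F = 34.5 × 1.8 = 62.1 °F.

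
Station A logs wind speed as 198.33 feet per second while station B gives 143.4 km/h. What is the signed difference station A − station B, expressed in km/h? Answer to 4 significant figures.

station A: 198.33 ft/s = 217.6235 km/h.
Difference: 217.6235 − 143.4000 = 74.22 km/h.

74.22 km/h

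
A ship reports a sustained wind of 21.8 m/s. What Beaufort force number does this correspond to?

21.8 m/s lies in the Beaufort 9 band (strong gale, 20.8–24.4 m/s).

Beaufort force 9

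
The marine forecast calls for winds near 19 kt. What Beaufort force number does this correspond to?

Beaufort force 5

19 kt lies in the Beaufort 5 band (fresh breeze, 17–21 kt).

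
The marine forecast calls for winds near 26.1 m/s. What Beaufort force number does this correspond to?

26.1 m/s lies in the Beaufort 10 band (storm, 24.5–28.4 m/s).

Beaufort force 10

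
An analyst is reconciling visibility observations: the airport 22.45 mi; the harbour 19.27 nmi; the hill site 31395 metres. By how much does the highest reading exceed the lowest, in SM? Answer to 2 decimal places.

the harbour: 19.27 nmi = 22.1755 SM.
the hill site: 31395 m = 19.5079 SM.
Spread: 22.4500 − 19.5079 = 2.94 SM.

2.94 SM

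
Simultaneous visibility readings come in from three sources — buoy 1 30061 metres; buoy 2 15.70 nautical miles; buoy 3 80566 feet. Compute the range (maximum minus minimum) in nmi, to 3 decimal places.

buoy 1: 30061 m = 16.23164 nmi.
buoy 3: 80566 ft = 13.25946 nmi.
Spread: 16.23164 − 13.25946 = 2.972 nmi.

2.972 nmi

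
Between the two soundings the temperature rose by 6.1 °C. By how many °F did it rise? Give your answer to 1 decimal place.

Converting a difference, only the 9/5 scale factor applies: Δ°F = 6.1 × 1.8 = 11.0 °F.

11.0 °F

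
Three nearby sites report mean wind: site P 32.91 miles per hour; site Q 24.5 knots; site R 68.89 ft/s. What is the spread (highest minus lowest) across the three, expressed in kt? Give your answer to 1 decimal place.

site P: 32.91 mph = 28.598 kt.
site R: 68.89 ft/s = 40.816 kt.
Spread: 40.816 − 24.500 = 16.3 kt.

16.3 kt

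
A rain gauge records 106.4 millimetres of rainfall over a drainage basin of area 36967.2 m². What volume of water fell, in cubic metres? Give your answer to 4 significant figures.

3933 cubic metres

1 mm over 1 m² is 1 L, so volume = 106.4 × 36967.2 = 3933310.1 L = 3933 m³.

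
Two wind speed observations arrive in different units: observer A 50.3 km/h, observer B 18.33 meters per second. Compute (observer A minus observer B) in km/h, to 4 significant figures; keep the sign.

-15.69 km/h

observer B: 18.33 m/s = 65.9880 km/h.
Difference: 50.3000 − 65.9880 = -15.69 km/h.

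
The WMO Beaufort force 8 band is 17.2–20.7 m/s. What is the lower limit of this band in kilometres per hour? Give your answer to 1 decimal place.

17.2–20.7 m/s × 3.6 = 61.9–74.5 km/h.

61.9 km/h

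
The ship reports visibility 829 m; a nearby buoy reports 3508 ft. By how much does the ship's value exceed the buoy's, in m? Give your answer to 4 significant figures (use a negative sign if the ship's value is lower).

-240.2 m

the buoy: 3508 ft = 1069.238 m.
Difference: 829.000 − 1069.238 = -240.2 m.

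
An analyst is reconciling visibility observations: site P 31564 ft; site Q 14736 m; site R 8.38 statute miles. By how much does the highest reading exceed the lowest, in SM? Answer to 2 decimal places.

3.18 SM

site P: 31564 ft = 5.9780 SM.
site Q: 14736 m = 9.1565 SM.
Spread: 9.1565 − 5.9780 = 3.18 SM.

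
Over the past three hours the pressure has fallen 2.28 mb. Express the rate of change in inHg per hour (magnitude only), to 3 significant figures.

0.0224 inHg per hour

2.28 mb / 3 h × 0.02953 inHg/mb = 0.0224 inHg/h.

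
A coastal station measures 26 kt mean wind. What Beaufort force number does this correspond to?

26 kt lies in the Beaufort 6 band (strong breeze, 22–27 kt).

Beaufort force 6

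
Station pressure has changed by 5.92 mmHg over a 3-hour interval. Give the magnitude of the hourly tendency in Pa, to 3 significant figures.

5.92 mmHg / 3 h × 133.322 Pa/mmHg = 263 Pa/h.

263 Pa per hour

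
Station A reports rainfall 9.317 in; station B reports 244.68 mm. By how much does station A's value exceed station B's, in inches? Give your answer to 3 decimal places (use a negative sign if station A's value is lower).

station B: 244.68 mm = 9.63307 in.
Difference: 9.31700 − 9.63307 = -0.316 in.

-0.316 in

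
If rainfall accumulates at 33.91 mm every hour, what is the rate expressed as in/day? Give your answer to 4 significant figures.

33.91 mm/hour × 0.0393701 in/mm × 24 hour/day = 32.04 in/day.

32.04 in/day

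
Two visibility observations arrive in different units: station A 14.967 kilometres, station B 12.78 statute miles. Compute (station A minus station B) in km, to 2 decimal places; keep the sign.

-5.60 km

station B: 12.78 SM = 20.5674 km.
Difference: 14.9670 − 20.5674 = -5.60 km.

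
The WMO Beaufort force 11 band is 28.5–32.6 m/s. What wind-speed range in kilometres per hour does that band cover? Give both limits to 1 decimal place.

28.5–32.6 m/s × 3.6 = 102.6–117.4 km/h.

102.6 to 117.4 km/h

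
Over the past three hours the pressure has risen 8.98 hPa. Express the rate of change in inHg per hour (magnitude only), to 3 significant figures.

8.98 hPa / 3 h × 0.02953 inHg/hPa = 0.0884 inHg/h.

0.0884 inHg per hour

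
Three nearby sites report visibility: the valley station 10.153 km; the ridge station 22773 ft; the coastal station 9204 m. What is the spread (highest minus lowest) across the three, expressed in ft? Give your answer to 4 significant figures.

the valley station: 10.153 km = 33310.37 ft.
the coastal station: 9204 m = 30196.85 ft.
Spread: 33310.37 − 22773.00 = 10540 ft.

10540 ft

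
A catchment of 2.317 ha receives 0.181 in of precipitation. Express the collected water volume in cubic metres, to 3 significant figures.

107 cubic metres

Depth: 0.181 in × 25.4 = 4.5974 mm.
Area: 2.317 ha = 23170 m².
1 mm over 1 m² is 1 L, so volume = 4.5974 × 23170 = 106521.76 L = 107 m³.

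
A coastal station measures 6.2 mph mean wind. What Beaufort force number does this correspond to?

Beaufort force 2

6.2 mph = 2.8 m/s, which is Beaufort 2 (light breeze, 1.6–3.3 m/s).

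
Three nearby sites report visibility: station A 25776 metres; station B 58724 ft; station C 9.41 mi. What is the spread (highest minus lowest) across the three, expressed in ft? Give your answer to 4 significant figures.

station A: 25776 m = 84566.93 ft.
station C: 9.41 SM = 49684.80 ft.
Spread: 84566.93 − 49684.80 = 34880 ft.

34880 ft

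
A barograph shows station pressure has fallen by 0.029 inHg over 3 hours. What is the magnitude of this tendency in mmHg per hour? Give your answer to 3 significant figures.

0.029 inHg / 3 h × 25.4 mmHg/inHg = 0.246 mmHg/h.

0.246 mmHg per hour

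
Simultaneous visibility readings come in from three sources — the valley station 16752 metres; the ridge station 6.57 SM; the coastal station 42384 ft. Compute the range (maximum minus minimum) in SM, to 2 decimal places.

3.84 SM

the valley station: 16752 m = 10.4092 SM.
the coastal station: 42384 ft = 8.0273 SM.
Spread: 10.4092 − 6.5700 = 3.84 SM.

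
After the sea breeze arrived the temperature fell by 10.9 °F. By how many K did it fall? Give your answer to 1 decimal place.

6.1 K

Converting a difference, only the 9/5 scale factor applies: ΔK = 10.9 × 0.5556 = 6.1 K.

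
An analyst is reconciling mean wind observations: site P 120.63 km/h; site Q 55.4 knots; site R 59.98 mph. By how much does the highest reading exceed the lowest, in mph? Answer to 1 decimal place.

site P: 120.63 km/h = 74.956 mph.
site Q: 55.4 kt = 63.753 mph.
Spread: 74.956 − 59.980 = 15.0 mph.

15.0 mph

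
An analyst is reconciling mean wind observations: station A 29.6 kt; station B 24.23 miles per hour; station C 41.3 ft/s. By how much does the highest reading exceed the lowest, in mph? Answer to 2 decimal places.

9.83 mph

station A: 29.6 kt = 34.0631 mph.
station C: 41.3 ft/s = 28.1591 mph.
Spread: 34.0631 − 24.2300 = 9.83 mph.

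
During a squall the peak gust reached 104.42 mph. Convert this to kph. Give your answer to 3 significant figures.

1 mph = 1.60934 km/h, so 104.42 × 1.60934 = 168 km/h.

168 km/h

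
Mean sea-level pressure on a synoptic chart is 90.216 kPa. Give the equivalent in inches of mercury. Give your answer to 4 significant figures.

26.64 inHg

1 kPa = 0.2953 inHg, so 90.216 × 0.2953 = 26.64 inHg.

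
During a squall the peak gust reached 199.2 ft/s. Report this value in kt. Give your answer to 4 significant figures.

118.0 kt

1 ft/s = 0.592484 kt, so 199.2 × 0.592484 = 118.0 kt.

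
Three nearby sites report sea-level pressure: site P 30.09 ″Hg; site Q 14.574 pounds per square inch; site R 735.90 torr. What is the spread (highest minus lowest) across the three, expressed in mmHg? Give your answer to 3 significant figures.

site P: 30.09 inHg = 764.286 mmHg.
site Q: 14.574 psi = 753.693 mmHg.
Spread: 764.286 − 735.900 = 28.4 mmHg.

28.4 mmHg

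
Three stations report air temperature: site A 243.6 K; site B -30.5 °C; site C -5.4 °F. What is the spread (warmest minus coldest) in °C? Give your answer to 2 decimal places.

9.72 °C

site A: 243.6 K = -29.550 °C.
site C: -5.4 °F = -20.778 °C.
Spread: (-20.778) − (-30.500) = 9.722 °C.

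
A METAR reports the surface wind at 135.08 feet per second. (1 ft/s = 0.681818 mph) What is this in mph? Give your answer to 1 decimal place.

1 ft/s = 0.681818 mph, so 135.08 × 0.681818 = 92.1 mph.

92.1 mph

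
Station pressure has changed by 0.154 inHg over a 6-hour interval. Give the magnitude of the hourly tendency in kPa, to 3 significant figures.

0.0869 kPa per hour

0.154 inHg / 6 h × 3.38639 kPa/inHg = 0.0869 kPa/h.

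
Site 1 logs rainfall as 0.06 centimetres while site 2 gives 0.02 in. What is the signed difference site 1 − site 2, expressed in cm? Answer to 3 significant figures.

0.00920 cm

site 2: 0.02 in = 0.0508000 cm.
Difference: 0.0600000 − 0.0508000 = 0.00920 cm.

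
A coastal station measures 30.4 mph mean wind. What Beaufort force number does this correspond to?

Beaufort force 6

30.4 mph = 13.6 m/s, which is Beaufort 6 (strong breeze, 10.8–13.8 m/s).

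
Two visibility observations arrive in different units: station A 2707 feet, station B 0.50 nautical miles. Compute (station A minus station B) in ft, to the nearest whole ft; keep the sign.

station B: 0.50 nmi = 3038.06 ft.
Difference: 2707.00 − 3038.06 = -331 ft.

-331 ft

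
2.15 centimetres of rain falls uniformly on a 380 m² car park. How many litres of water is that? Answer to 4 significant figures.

8170 litres

Depth: 2.15 cm × 10 = 21.5 mm.
1 mm over 1 m² is 1 L, so volume = 21.5 × 380 = 8170 L.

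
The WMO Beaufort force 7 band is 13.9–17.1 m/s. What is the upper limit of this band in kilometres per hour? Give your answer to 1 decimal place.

61.6 km/h

13.9–17.1 m/s × 3.6 = 50.0–61.6 km/h.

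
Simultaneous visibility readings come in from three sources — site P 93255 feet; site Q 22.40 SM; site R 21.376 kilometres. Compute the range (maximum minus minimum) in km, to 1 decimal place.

14.7 km

site P: 93255 ft = 28.424 km.
site Q: 22.40 SM = 36.049 km.
Spread: 36.049 − 21.376 = 14.7 km.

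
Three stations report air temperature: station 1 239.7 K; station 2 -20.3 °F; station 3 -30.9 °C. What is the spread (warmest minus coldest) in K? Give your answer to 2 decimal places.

station 1: 239.7 K = -33.450 °C.
station 2: -20.3 °F = -29.056 °C.
Spread: (-29.056) − (-33.450) = 4.394 °C.

4.39 K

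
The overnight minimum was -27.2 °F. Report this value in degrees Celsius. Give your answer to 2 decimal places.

°C = (°F − 32) × 5/9 = (-27.2 − 32) / 1.8 = -32.89 °C.

-32.89 °C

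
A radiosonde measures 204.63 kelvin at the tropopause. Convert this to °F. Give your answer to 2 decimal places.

First to °C: -68.52 °C.
Then to °F: -91.34 °F.

-91.34 °F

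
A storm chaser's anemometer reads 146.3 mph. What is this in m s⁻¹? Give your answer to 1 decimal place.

1 mph = 0.44704 m/s, so 146.3 × 0.44704 = 65.4 m/s.

65.4 m/s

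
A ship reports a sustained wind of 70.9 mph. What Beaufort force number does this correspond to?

Beaufort force 11

70.9 mph = 31.7 m/s, which is Beaufort 11 (violent storm, 28.5–32.6 m/s).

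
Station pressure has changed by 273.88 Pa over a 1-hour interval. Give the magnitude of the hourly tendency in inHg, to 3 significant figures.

0.0809 inHg per hour

273.88 Pa / 1 h × 0.0002953 inHg/Pa = 0.0809 inHg/h.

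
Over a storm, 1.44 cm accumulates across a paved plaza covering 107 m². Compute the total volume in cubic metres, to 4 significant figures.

1.541 cubic metres

Depth: 1.44 cm × 10 = 14.4 mm.
1 mm over 1 m² is 1 L, so volume = 14.4 × 107 = 1540.8 L = 1.541 m³.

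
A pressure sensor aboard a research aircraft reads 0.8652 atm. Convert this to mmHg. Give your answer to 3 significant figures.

1 atm = 760 mmHg, so 0.8652 × 760 = 658 mmHg.

658 mmHg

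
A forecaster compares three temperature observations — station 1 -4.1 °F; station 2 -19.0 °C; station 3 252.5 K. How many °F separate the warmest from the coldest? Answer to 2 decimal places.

station 1: -4.1 °F = -20.056 °C.
station 3: 252.5 K = -20.650 °C.
Spread: (-19.000) − (-20.650) = 1.650 °C = 2.97 °F.

2.97 °F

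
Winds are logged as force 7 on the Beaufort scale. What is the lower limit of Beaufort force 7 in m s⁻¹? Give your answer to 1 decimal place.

13.9 m/s

Beaufort 7 (near gale) spans 13.9–17.1 m/s.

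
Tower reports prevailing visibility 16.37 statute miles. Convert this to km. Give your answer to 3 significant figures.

1 SM = 1.60934 km, so 16.37 × 1.60934 = 26.3 km.

26.3 km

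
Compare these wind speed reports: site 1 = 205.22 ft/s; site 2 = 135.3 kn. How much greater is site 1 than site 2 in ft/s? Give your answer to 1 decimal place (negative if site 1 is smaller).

site 2: 135.3 kt = 228.361 ft/s.
Difference: 205.220 − 228.361 = -23.1 ft/s.

-23.1 ft/s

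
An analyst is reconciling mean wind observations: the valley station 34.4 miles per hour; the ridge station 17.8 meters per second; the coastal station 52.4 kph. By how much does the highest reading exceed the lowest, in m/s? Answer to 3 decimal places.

3.244 m/s

the valley station: 34.4 mph = 15.37818 m/s.
the coastal station: 52.4 km/h = 14.55556 m/s.
Spread: 17.80000 − 14.55556 = 3.244 m/s.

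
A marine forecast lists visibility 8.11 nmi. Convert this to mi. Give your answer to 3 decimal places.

1 nmi = 1.15078 SM, so 8.11 × 1.15078 = 9.333 SM.

9.333 SM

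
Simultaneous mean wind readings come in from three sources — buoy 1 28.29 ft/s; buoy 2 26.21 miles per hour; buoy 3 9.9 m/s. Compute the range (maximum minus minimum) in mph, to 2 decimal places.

6.92 mph

buoy 1: 28.29 ft/s = 19.2886 mph.
buoy 3: 9.9 m/s = 22.1457 mph.
Spread: 26.2100 − 19.2886 = 6.92 mph.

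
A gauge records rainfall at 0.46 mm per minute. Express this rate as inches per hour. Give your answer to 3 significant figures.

1.09 in/hour

0.46 mm/minute × 0.0393701 in/mm × 60 minute/hour = 1.09 in/hour.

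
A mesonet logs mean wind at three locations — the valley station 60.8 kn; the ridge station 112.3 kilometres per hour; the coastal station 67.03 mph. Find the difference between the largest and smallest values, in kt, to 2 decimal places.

2.55 kt

the ridge station: 112.3 km/h = 60.6371 kt.
the coastal station: 67.03 mph = 58.2475 kt.
Spread: 60.8000 − 58.2475 = 2.55 kt.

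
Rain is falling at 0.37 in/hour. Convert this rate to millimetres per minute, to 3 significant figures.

0.37 in/hour × 25.4 mm/in × 0.0166667 hour/minute = 0.157 mm/minute.

0.157 mm/minute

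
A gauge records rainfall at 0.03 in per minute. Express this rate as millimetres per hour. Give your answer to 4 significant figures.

0.03 in/minute × 25.4 mm/in × 60 minute/hour = 45.72 mm/hour.

45.72 mm/hour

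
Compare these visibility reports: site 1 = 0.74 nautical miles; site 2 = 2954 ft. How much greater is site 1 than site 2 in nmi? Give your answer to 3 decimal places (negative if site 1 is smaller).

site 2: 2954 ft = 0.48617 nmi.
Difference: 0.74000 − 0.48617 = 0.254 nmi.

0.254 nmi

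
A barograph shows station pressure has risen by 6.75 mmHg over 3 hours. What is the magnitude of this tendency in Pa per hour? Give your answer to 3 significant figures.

6.75 mmHg / 3 h × 133.322 Pa/mmHg = 300 Pa/h.

300 Pa per hour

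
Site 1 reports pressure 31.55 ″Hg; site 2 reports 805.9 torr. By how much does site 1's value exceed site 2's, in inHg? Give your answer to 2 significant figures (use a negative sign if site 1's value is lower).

-0.18 inHg

site 2: 805.9 mmHg = 31.7283 inHg.
Difference: 31.5500 − 31.7283 = -0.18 inHg.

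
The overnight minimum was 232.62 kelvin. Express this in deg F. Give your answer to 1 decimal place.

-41.0 °F

First to °C: -40.53 °C.
Then to °F: -41.0 °F.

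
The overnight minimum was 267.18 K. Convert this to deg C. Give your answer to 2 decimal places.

°C = 267.18 − 273.15 = -5.97 °C.

-5.97 °C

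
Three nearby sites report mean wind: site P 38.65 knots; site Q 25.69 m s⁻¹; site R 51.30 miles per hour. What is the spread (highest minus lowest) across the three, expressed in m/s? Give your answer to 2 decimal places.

site P: 38.65 kt = 19.8833 m/s.
site R: 51.30 mph = 22.9332 m/s.
Spread: 25.6900 − 19.8833 = 5.81 m/s.

5.81 m/s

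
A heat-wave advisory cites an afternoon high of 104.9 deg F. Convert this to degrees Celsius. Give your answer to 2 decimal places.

40.50 °C

°C = (°F − 32) × 5/9 = (104.9 − 32) / 1.8 = 40.50 °C.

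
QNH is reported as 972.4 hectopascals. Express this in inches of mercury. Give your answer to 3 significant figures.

28.7 inHg

1 hPa = 0.02953 inHg, so 972.4 × 0.02953 = 28.7 inHg.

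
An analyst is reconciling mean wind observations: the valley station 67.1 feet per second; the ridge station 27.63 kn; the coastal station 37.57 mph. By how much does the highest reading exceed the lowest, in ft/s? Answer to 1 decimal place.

20.5 ft/s

the ridge station: 27.63 kt = 46.634 ft/s.
the coastal station: 37.57 mph = 55.103 ft/s.
Spread: 67.100 − 46.634 = 20.5 ft/s.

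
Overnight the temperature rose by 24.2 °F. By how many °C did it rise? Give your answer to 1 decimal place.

A change of 1 °C equals a change of 1.8 °F: Δ°C = 24.2 × 0.5556 = 13.4 °C.

13.4 °C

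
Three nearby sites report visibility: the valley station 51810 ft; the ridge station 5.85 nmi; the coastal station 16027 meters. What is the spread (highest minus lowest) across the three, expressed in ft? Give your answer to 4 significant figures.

17040 ft

the ridge station: 5.85 nmi = 35545.28 ft.
the coastal station: 16027 m = 52582.02 ft.
Spread: 52582.02 − 35545.28 = 17040 ft.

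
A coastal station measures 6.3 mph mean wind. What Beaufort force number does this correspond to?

Beaufort force 2

6.3 mph = 2.8 m/s, which is Beaufort 2 (light breeze, 1.6–3.3 m/s).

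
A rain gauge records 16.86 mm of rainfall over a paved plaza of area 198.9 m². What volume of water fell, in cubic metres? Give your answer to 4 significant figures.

3.353 cubic metres

1 mm over 1 m² is 1 L, so volume = 16.86 × 198.9 = 3353.454 L = 3.353 m³.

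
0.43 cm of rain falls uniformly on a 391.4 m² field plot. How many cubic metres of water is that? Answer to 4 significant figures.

Depth: 0.43 cm × 10 = 4.3 mm.
1 mm over 1 m² is 1 L, so volume = 4.3 × 391.4 = 1683.02 L = 1.683 m³.

1.683 cubic metres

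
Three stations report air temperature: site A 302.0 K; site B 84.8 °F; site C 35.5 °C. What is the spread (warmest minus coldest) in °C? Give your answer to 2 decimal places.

6.65 °C

site A: 302.0 K = 28.850 °C.
site B: 84.8 °F = 29.333 °C.
Spread: 35.500 − 28.850 = 6.650 °C.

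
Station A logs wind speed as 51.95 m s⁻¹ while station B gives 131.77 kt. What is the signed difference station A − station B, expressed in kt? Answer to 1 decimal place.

station A: 51.95 m/s = 100.983 kt.
Difference: 100.983 − 131.770 = -30.8 kt.

-30.8 kt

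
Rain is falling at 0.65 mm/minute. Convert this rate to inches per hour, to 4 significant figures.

1.535 in/hour

0.65 mm/minute × 0.0393701 in/mm × 60 minute/hour = 1.535 in/hour.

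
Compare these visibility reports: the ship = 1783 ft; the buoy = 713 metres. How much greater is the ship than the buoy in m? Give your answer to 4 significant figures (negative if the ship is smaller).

-169.5 m

the ship: 1783 ft = 543.458 m.
Difference: 543.458 − 713.000 = -169.5 m.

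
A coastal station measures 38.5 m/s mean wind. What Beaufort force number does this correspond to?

Beaufort force 12

38.5 m/s lies in the Beaufort 12 band (hurricane force, ≥32.7 m/s).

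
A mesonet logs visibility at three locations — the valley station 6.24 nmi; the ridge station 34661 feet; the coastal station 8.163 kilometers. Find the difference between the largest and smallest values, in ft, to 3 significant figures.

the valley station: 6.24 nmi = 37914.96 ft.
the coastal station: 8.163 km = 26781.50 ft.
Spread: 37914.96 − 26781.50 = 11100 ft.

11100 ft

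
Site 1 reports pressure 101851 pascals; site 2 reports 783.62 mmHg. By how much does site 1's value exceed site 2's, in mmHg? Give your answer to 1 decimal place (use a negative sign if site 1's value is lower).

-19.7 mmHg

site 1: 101851 Pa = 763.945 mmHg.
Difference: 763.945 − 783.620 = -19.7 mmHg.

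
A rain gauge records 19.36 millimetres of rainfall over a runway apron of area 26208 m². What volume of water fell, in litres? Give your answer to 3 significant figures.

1 mm over 1 m² is 1 L, so volume = 19.36 × 26208 = 507386.88 L ≈ 507000 L.

507000 litres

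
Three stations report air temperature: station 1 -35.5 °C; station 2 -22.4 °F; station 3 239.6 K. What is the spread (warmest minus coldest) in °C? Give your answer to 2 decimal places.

station 2: -22.4 °F = -30.222 °C.
station 3: 239.6 K = -33.550 °C.
Spread: (-30.222) − (-35.500) = 5.278 °C.

5.28 °C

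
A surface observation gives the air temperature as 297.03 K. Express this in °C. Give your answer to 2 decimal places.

23.88 °C

°C = 297.03 − 273.15 = 23.88 °C.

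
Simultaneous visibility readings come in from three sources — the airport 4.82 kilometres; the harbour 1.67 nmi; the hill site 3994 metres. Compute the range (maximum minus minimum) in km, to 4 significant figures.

the harbour: 1.67 nmi = 3.09284 km.
the hill site: 3994 m = 3.99400 km.
Spread: 4.82000 − 3.09284 = 1.727 km.

1.727 km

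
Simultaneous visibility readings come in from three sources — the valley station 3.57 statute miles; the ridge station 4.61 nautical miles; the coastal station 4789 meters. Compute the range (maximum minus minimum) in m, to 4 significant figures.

the valley station: 3.57 SM = 5745.36 m.
the ridge station: 4.61 nmi = 8537.72 m.
Spread: 8537.72 − 4789.00 = 3749 m.

3749 m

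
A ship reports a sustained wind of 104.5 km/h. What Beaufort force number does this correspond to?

104.5 km/h = 29.0 m/s, which is Beaufort 11 (violent storm, 28.5–32.6 m/s).

Beaufort force 11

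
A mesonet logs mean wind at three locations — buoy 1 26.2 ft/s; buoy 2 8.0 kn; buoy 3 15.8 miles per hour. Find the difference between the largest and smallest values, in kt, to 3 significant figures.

7.52 kt

buoy 1: 26.2 ft/s = 15.5231 kt.
buoy 3: 15.8 mph = 13.7298 kt.
Spread: 15.5231 − 8.0000 = 7.52 kt.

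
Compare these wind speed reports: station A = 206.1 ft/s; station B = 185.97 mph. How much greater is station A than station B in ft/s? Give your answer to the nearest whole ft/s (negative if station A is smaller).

station B: 185.97 mph = 272.76 ft/s.
Difference: 206.10 − 272.76 = -67 ft/s.

-67 ft/s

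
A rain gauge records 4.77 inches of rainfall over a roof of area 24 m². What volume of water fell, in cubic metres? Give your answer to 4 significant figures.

Depth: 4.77 in × 25.4 = 121.158 mm.
1 mm over 1 m² is 1 L, so volume = 121.158 × 24 = 2907.792 L = 2.908 m³.

2.908 cubic metres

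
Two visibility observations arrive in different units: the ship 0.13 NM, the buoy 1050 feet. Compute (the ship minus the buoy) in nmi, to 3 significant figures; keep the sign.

the buoy: 1050 ft = 0.172808 nmi.
Difference: 0.130000 − 0.172808 = -0.0428 nmi.

-0.0428 nmi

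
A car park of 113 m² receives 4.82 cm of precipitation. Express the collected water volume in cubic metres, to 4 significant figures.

5.447 cubic metres

Depth: 4.82 cm × 10 = 48.2 mm.
1 mm over 1 m² is 1 L, so volume = 48.2 × 113 = 5446.6 L = 5.447 m³.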